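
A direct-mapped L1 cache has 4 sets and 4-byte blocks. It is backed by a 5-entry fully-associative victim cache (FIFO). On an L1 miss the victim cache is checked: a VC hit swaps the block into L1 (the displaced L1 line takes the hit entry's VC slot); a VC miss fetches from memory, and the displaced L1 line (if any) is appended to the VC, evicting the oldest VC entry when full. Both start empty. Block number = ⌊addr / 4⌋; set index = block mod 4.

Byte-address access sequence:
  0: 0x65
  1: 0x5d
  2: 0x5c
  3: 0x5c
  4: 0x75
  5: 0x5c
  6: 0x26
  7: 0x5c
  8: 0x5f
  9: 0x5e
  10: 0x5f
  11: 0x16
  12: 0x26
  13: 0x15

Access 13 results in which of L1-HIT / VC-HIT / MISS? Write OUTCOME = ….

#0 0x65→b25/s1 MISS; vc=[]
#1 0x5d→b23/s3 MISS; vc=[]
#2 0x5c→b23/s3 L1-HIT; vc=[]
#3 0x5c→b23/s3 L1-HIT; vc=[]
#4 0x75→b29/s1 MISS; vc=[25]
#5 0x5c→b23/s3 L1-HIT; vc=[25]
#6 0x26→b9/s1 MISS; vc=[25,29]
#7 0x5c→b23/s3 L1-HIT; vc=[25,29]
#8 0x5f→b23/s3 L1-HIT; vc=[25,29]
#9 0x5e→b23/s3 L1-HIT; vc=[25,29]
#10 0x5f→b23/s3 L1-HIT; vc=[25,29]
#11 0x16→b5/s1 MISS; vc=[25,29,9]
#12 0x26→b9/s1 VC-HIT; vc=[25,29,5]
#13 0x15→b5/s1 VC-HIT; vc=[25,29,9]

OUTCOME = VC-HIT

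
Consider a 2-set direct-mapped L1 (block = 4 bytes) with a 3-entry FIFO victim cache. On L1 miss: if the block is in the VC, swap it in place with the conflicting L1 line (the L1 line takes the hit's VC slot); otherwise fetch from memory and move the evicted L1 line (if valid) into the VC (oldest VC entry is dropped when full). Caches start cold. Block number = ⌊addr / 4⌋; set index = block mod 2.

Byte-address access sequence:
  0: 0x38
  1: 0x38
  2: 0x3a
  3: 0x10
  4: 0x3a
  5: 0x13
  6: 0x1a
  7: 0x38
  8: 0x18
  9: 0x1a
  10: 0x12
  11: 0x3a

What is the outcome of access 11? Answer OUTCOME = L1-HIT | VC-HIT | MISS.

#0 0x38→b14/s0 MISS; vc=[]
#1 0x38→b14/s0 L1-HIT; vc=[]
#2 0x3a→b14/s0 L1-HIT; vc=[]
#3 0x10→b4/s0 MISS; vc=[14]
#4 0x3a→b14/s0 VC-HIT; vc=[4]
#5 0x13→b4/s0 VC-HIT; vc=[14]
#6 0x1a→b6/s0 MISS; vc=[14,4]
#7 0x38→b14/s0 VC-HIT; vc=[6,4]
#8 0x18→b6/s0 VC-HIT; vc=[14,4]
#9 0x1a→b6/s0 L1-HIT; vc=[14,4]
#10 0x12→b4/s0 VC-HIT; vc=[14,6]
#11 0x3a→b14/s0 VC-HIT; vc=[4,6]

OUTCOME = VC-HIT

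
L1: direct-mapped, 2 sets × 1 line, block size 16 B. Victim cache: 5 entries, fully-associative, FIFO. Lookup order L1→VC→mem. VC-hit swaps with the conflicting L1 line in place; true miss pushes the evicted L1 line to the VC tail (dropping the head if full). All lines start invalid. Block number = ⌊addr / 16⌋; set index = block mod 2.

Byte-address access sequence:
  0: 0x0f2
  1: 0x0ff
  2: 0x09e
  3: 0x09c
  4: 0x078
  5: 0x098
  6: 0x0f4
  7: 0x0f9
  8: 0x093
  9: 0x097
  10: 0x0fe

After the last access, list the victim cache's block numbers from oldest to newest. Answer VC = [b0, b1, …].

VC = [9, 7]

0: 0xf2 (blk 15, set 1) → MISS  vc=[]
1: 0xff (blk 15, set 1) → L1-HIT  vc=[]
2: 0x9e (blk 9, set 1) → MISS  vc=[15]
3: 0x9c (blk 9, set 1) → L1-HIT  vc=[15]
4: 0x78 (blk 7, set 1) → MISS  vc=[15, 9]
5: 0x98 (blk 9, set 1) → VC-HIT  vc=[15, 7]
6: 0xf4 (blk 15, set 1) → VC-HIT  vc=[9, 7]
7: 0xf9 (blk 15, set 1) → L1-HIT  vc=[9, 7]
8: 0x93 (blk 9, set 1) → VC-HIT  vc=[15, 7]
9: 0x97 (blk 9, set 1) → L1-HIT  vc=[15, 7]
10: 0xfe (blk 15, set 1) → VC-HIT  vc=[9, 7]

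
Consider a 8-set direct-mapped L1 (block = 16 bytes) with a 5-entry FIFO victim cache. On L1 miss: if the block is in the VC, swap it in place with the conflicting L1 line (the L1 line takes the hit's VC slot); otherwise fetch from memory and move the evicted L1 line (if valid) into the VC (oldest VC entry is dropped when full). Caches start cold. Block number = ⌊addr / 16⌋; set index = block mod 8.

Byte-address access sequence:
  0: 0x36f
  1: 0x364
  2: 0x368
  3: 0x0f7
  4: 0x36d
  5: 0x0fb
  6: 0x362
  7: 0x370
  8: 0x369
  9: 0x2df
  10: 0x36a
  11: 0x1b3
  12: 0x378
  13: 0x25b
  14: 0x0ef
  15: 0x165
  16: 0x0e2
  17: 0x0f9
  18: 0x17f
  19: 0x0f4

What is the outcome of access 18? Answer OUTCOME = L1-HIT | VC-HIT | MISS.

  [0] addr=0x36f blk=54 s=6: MISS | VC []
  [1] addr=0x364 blk=54 s=6: L1-HIT | VC []
  [2] addr=0x368 blk=54 s=6: L1-HIT | VC []
  [3] addr=0xf7 blk=15 s=7: MISS | VC []
  [4] addr=0x36d blk=54 s=6: L1-HIT | VC []
  [5] addr=0xfb blk=15 s=7: L1-HIT | VC []
  [6] addr=0x362 blk=54 s=6: L1-HIT | VC []
  [7] addr=0x370 blk=55 s=7: MISS | VC [15]
  [8] addr=0x369 blk=54 s=6: L1-HIT | VC [15]
  [9] addr=0x2df blk=45 s=5: MISS | VC [15]
  [10] addr=0x36a blk=54 s=6: L1-HIT | VC [15]
  [11] addr=0x1b3 blk=27 s=3: MISS | VC [15]
  [12] addr=0x378 blk=55 s=7: L1-HIT | VC [15]
  [13] addr=0x25b blk=37 s=5: MISS | VC [15, 45]
  [14] addr=0xef blk=14 s=6: MISS | VC [15, 45, 54]
  [15] addr=0x165 blk=22 s=6: MISS | VC [15, 45, 54, 14]
  [16] addr=0xe2 blk=14 s=6: VC-HIT | VC [15, 45, 54, 22]
  [17] addr=0xf9 blk=15 s=7: VC-HIT | VC [55, 45, 54, 22]
  [18] addr=0x17f blk=23 s=7: MISS | VC [55, 45, 54, 22, 15]
  [19] addr=0xf4 blk=15 s=7: VC-HIT | VC [55, 45, 54, 22, 23]

OUTCOME = MISS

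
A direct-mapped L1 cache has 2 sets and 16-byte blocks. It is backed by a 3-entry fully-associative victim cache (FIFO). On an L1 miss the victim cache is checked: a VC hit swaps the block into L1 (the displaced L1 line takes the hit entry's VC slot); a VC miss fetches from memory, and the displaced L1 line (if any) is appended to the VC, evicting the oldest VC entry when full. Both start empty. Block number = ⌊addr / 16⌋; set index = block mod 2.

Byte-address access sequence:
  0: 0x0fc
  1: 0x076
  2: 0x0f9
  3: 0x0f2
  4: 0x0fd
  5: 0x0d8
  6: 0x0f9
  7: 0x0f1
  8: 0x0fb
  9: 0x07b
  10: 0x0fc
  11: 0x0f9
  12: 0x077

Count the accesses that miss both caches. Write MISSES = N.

  [0] addr=0xfc blk=15 s=1: MISS | VC []
  [1] addr=0x76 blk=7 s=1: MISS | VC [15]
  [2] addr=0xf9 blk=15 s=1: VC-HIT | VC [7]
  [3] addr=0xf2 blk=15 s=1: L1-HIT | VC [7]
  [4] addr=0xfd blk=15 s=1: L1-HIT | VC [7]
  [5] addr=0xd8 blk=13 s=1: MISS | VC [7, 15]
  [6] addr=0xf9 blk=15 s=1: VC-HIT | VC [7, 13]
  [7] addr=0xf1 blk=15 s=1: L1-HIT | VC [7, 13]
  [8] addr=0xfb blk=15 s=1: L1-HIT | VC [7, 13]
  [9] addr=0x7b blk=7 s=1: VC-HIT | VC [15, 13]
  [10] addr=0xfc blk=15 s=1: VC-HIT | VC [7, 13]
  [11] addr=0xf9 blk=15 s=1: L1-HIT | VC [7, 13]
  [12] addr=0x77 blk=7 s=1: VC-HIT | VC [15, 13]

MISSES = 3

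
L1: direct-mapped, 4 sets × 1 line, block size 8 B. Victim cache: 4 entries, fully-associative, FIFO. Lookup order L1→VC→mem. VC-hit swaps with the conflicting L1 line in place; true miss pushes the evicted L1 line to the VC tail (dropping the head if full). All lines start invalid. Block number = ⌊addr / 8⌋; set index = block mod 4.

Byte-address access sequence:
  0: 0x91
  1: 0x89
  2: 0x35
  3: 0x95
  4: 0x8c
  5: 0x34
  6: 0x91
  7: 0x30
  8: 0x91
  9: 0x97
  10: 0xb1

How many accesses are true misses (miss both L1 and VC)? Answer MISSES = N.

MISSES = 4

#0 0x91→b18/s2 MISS; vc=[]
#1 0x89→b17/s1 MISS; vc=[]
#2 0x35→b6/s2 MISS; vc=[18]
#3 0x95→b18/s2 VC-HIT; vc=[6]
#4 0x8c→b17/s1 L1-HIT; vc=[6]
#5 0x34→b6/s2 VC-HIT; vc=[18]
#6 0x91→b18/s2 VC-HIT; vc=[6]
#7 0x30→b6/s2 VC-HIT; vc=[18]
#8 0x91→b18/s2 VC-HIT; vc=[6]
#9 0x97→b18/s2 L1-HIT; vc=[6]
#10 0xb1→b22/s2 MISS; vc=[6,18]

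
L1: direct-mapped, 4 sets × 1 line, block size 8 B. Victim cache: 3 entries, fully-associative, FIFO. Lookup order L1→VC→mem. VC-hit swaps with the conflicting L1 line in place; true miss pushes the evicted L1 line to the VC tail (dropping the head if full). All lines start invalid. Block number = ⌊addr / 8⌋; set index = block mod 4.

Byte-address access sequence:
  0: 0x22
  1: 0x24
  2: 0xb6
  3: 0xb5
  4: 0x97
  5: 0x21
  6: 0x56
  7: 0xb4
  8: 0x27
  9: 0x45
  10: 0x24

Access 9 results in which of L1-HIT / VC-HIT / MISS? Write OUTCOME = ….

OUTCOME = MISS

0: 0x22 (blk 4, set 0) → MISS  vc=[]
1: 0x24 (blk 4, set 0) → L1-HIT  vc=[]
2: 0xb6 (blk 22, set 2) → MISS  vc=[]
3: 0xb5 (blk 22, set 2) → L1-HIT  vc=[]
4: 0x97 (blk 18, set 2) → MISS  vc=[22]
5: 0x21 (blk 4, set 0) → L1-HIT  vc=[22]
6: 0x56 (blk 10, set 2) → MISS  vc=[22, 18]
7: 0xb4 (blk 22, set 2) → VC-HIT  vc=[10, 18]
8: 0x27 (blk 4, set 0) → L1-HIT  vc=[10, 18]
9: 0x45 (blk 8, set 0) → MISS  vc=[10, 18, 4]
10: 0x24 (blk 4, set 0) → VC-HIT  vc=[10, 18, 8]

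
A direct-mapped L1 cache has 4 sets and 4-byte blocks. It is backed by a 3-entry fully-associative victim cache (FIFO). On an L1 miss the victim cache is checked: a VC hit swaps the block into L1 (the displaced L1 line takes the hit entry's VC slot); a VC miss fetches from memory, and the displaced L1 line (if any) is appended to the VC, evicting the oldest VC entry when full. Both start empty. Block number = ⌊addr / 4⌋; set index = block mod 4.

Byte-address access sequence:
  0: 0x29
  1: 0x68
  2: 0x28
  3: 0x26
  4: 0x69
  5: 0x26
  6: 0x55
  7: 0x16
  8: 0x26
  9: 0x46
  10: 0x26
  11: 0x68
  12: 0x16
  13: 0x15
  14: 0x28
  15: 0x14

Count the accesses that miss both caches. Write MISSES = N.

MISSES = 7

#0 0x29→b10/s2 MISS; vc=[]
#1 0x68→b26/s2 MISS; vc=[10]
#2 0x28→b10/s2 VC-HIT; vc=[26]
#3 0x26→b9/s1 MISS; vc=[26]
#4 0x69→b26/s2 VC-HIT; vc=[10]
#5 0x26→b9/s1 L1-HIT; vc=[10]
#6 0x55→b21/s1 MISS; vc=[10,9]
#7 0x16→b5/s1 MISS; vc=[10,9,21]
#8 0x26→b9/s1 VC-HIT; vc=[10,5,21]
#9 0x46→b17/s1 MISS; vc=[5,21,9]
#10 0x26→b9/s1 VC-HIT; vc=[5,21,17]
#11 0x68→b26/s2 L1-HIT; vc=[5,21,17]
#12 0x16→b5/s1 VC-HIT; vc=[9,21,17]
#13 0x15→b5/s1 L1-HIT; vc=[9,21,17]
#14 0x28→b10/s2 MISS; vc=[21,17,26]
#15 0x14→b5/s1 L1-HIT; vc=[21,17,26]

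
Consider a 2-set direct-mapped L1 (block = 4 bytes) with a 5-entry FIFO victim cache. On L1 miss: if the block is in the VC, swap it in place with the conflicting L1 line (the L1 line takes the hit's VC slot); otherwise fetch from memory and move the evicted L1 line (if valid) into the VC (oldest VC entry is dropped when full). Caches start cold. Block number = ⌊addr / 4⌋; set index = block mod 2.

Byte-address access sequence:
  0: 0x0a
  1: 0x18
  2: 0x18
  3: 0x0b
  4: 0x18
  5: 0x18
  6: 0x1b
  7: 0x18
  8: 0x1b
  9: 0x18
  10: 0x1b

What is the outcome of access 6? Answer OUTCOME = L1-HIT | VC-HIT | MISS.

OUTCOME = L1-HIT

  [0] addr=0xa blk=2 s=0: MISS | VC []
  [1] addr=0x18 blk=6 s=0: MISS | VC [2]
  [2] addr=0x18 blk=6 s=0: L1-HIT | VC [2]
  [3] addr=0xb blk=2 s=0: VC-HIT | VC [6]
  [4] addr=0x18 blk=6 s=0: VC-HIT | VC [2]
  [5] addr=0x18 blk=6 s=0: L1-HIT | VC [2]
  [6] addr=0x1b blk=6 s=0: L1-HIT | VC [2]
  [7] addr=0x18 blk=6 s=0: L1-HIT | VC [2]
  [8] addr=0x1b blk=6 s=0: L1-HIT | VC [2]
  [9] addr=0x18 blk=6 s=0: L1-HIT | VC [2]
  [10] addr=0x1b blk=6 s=0: L1-HIT | VC [2]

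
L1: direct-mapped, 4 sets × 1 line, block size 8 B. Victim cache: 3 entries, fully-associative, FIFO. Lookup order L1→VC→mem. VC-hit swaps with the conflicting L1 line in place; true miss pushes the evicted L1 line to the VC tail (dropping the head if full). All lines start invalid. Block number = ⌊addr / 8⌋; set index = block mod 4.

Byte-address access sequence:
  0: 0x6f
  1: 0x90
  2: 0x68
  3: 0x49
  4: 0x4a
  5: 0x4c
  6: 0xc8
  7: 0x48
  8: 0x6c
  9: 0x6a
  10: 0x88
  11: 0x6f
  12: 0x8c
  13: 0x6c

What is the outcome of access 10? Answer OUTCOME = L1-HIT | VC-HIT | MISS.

OUTCOME = MISS

0: 0x6f (blk 13, set 1) → MISS  vc=[]
1: 0x90 (blk 18, set 2) → MISS  vc=[]
2: 0x68 (blk 13, set 1) → L1-HIT  vc=[]
3: 0x49 (blk 9, set 1) → MISS  vc=[13]
4: 0x4a (blk 9, set 1) → L1-HIT  vc=[13]
5: 0x4c (blk 9, set 1) → L1-HIT  vc=[13]
6: 0xc8 (blk 25, set 1) → MISS  vc=[13, 9]
7: 0x48 (blk 9, set 1) → VC-HIT  vc=[13, 25]
8: 0x6c (blk 13, set 1) → VC-HIT  vc=[9, 25]
9: 0x6a (blk 13, set 1) → L1-HIT  vc=[9, 25]
10: 0x88 (blk 17, set 1) → MISS  vc=[9, 25, 13]
11: 0x6f (blk 13, set 1) → VC-HIT  vc=[9, 25, 17]
12: 0x8c (blk 17, set 1) → VC-HIT  vc=[9, 25, 13]
13: 0x6c (blk 13, set 1) → VC-HIT  vc=[9, 25, 17]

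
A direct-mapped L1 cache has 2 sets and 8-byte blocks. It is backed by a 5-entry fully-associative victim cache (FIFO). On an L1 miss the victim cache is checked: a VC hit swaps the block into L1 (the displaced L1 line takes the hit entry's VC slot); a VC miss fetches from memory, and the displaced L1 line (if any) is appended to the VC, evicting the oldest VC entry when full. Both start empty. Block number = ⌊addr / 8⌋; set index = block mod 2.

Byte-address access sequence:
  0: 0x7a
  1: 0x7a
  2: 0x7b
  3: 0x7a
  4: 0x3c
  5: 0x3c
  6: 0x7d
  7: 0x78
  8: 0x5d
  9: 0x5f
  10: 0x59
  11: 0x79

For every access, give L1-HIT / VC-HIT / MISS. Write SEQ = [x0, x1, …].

SEQ = [MISS, L1-HIT, L1-HIT, L1-HIT, MISS, L1-HIT, VC-HIT, L1-HIT, MISS, L1-HIT, L1-HIT, VC-HIT]

0: 0x7a (blk 15, set 1) → MISS  vc=[]
1: 0x7a (blk 15, set 1) → L1-HIT  vc=[]
2: 0x7b (blk 15, set 1) → L1-HIT  vc=[]
3: 0x7a (blk 15, set 1) → L1-HIT  vc=[]
4: 0x3c (blk 7, set 1) → MISS  vc=[15]
5: 0x3c (blk 7, set 1) → L1-HIT  vc=[15]
6: 0x7d (blk 15, set 1) → VC-HIT  vc=[7]
7: 0x78 (blk 15, set 1) → L1-HIT  vc=[7]
8: 0x5d (blk 11, set 1) → MISS  vc=[7, 15]
9: 0x5f (blk 11, set 1) → L1-HIT  vc=[7, 15]
10: 0x59 (blk 11, set 1) → L1-HIT  vc=[7, 15]
11: 0x79 (blk 15, set 1) → VC-HIT  vc=[7, 11]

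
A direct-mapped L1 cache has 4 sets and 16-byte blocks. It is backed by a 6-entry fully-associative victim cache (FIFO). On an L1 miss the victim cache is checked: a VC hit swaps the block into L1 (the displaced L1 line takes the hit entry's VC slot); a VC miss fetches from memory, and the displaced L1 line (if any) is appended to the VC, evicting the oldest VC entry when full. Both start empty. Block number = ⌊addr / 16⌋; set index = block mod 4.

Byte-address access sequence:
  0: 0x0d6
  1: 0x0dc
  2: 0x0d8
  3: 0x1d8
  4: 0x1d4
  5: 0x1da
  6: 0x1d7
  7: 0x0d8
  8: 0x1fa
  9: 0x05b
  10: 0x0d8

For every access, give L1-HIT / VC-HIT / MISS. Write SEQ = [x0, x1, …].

#0 0xd6→b13/s1 MISS; vc=[]
#1 0xdc→b13/s1 L1-HIT; vc=[]
#2 0xd8→b13/s1 L1-HIT; vc=[]
#3 0x1d8→b29/s1 MISS; vc=[13]
#4 0x1d4→b29/s1 L1-HIT; vc=[13]
#5 0x1da→b29/s1 L1-HIT; vc=[13]
#6 0x1d7→b29/s1 L1-HIT; vc=[13]
#7 0xd8→b13/s1 VC-HIT; vc=[29]
#8 0x1fa→b31/s3 MISS; vc=[29]
#9 0x5b→b5/s1 MISS; vc=[29,13]
#10 0xd8→b13/s1 VC-HIT; vc=[29,5]

SEQ = [MISS, L1-HIT, L1-HIT, MISS, L1-HIT, L1-HIT, L1-HIT, VC-HIT, MISS, MISS, VC-HIT]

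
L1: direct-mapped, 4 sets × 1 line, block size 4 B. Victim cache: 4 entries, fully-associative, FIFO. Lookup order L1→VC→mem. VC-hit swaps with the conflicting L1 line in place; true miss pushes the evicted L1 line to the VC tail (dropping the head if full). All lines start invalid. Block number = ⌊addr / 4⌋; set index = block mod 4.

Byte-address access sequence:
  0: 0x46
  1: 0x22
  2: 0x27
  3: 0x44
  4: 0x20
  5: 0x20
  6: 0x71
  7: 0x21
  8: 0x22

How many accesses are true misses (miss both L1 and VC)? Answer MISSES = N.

MISSES = 4

#0 0x46→b17/s1 MISS; vc=[]
#1 0x22→b8/s0 MISS; vc=[]
#2 0x27→b9/s1 MISS; vc=[17]
#3 0x44→b17/s1 VC-HIT; vc=[9]
#4 0x20→b8/s0 L1-HIT; vc=[9]
#5 0x20→b8/s0 L1-HIT; vc=[9]
#6 0x71→b28/s0 MISS; vc=[9,8]
#7 0x21→b8/s0 VC-HIT; vc=[9,28]
#8 0x22→b8/s0 L1-HIT; vc=[9,28]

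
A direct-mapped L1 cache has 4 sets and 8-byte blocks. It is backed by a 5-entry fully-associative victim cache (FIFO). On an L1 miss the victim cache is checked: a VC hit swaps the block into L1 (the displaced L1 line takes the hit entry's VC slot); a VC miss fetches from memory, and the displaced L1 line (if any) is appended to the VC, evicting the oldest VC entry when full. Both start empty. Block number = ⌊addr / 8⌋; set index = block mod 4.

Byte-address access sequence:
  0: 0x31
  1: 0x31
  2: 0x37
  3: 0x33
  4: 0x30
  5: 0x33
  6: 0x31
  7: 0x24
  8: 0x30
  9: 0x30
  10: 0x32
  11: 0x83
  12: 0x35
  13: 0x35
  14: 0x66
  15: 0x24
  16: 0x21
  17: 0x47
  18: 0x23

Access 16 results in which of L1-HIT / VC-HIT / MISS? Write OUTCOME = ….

OUTCOME = L1-HIT

0: 0x31 (blk 6, set 2) → MISS  vc=[]
1: 0x31 (blk 6, set 2) → L1-HIT  vc=[]
2: 0x37 (blk 6, set 2) → L1-HIT  vc=[]
3: 0x33 (blk 6, set 2) → L1-HIT  vc=[]
4: 0x30 (blk 6, set 2) → L1-HIT  vc=[]
5: 0x33 (blk 6, set 2) → L1-HIT  vc=[]
6: 0x31 (blk 6, set 2) → L1-HIT  vc=[]
7: 0x24 (blk 4, set 0) → MISS  vc=[]
8: 0x30 (blk 6, set 2) → L1-HIT  vc=[]
9: 0x30 (blk 6, set 2) → L1-HIT  vc=[]
10: 0x32 (blk 6, set 2) → L1-HIT  vc=[]
11: 0x83 (blk 16, set 0) → MISS  vc=[4]
12: 0x35 (blk 6, set 2) → L1-HIT  vc=[4]
13: 0x35 (blk 6, set 2) → L1-HIT  vc=[4]
14: 0x66 (blk 12, set 0) → MISS  vc=[4, 16]
15: 0x24 (blk 4, set 0) → VC-HIT  vc=[12, 16]
16: 0x21 (blk 4, set 0) → L1-HIT  vc=[12, 16]
17: 0x47 (blk 8, set 0) → MISS  vc=[12, 16, 4]
18: 0x23 (blk 4, set 0) → VC-HIT  vc=[12, 16, 8]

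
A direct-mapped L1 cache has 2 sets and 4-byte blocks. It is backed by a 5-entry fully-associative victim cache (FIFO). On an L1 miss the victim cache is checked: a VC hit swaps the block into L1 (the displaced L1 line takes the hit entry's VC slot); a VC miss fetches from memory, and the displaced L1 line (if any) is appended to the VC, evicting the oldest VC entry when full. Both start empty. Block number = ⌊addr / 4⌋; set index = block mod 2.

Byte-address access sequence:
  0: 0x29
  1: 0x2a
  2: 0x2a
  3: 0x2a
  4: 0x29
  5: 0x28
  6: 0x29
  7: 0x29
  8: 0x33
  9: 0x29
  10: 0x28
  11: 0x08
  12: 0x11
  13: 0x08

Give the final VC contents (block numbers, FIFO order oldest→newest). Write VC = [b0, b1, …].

VC = [12, 10, 4]

#0 0x29→b10/s0 MISS; vc=[]
#1 0x2a→b10/s0 L1-HIT; vc=[]
#2 0x2a→b10/s0 L1-HIT; vc=[]
#3 0x2a→b10/s0 L1-HIT; vc=[]
#4 0x29→b10/s0 L1-HIT; vc=[]
#5 0x28→b10/s0 L1-HIT; vc=[]
#6 0x29→b10/s0 L1-HIT; vc=[]
#7 0x29→b10/s0 L1-HIT; vc=[]
#8 0x33→b12/s0 MISS; vc=[10]
#9 0x29→b10/s0 VC-HIT; vc=[12]
#10 0x28→b10/s0 L1-HIT; vc=[12]
#11 0x8→b2/s0 MISS; vc=[12,10]
#12 0x11→b4/s0 MISS; vc=[12,10,2]
#13 0x8→b2/s0 VC-HIT; vc=[12,10,4]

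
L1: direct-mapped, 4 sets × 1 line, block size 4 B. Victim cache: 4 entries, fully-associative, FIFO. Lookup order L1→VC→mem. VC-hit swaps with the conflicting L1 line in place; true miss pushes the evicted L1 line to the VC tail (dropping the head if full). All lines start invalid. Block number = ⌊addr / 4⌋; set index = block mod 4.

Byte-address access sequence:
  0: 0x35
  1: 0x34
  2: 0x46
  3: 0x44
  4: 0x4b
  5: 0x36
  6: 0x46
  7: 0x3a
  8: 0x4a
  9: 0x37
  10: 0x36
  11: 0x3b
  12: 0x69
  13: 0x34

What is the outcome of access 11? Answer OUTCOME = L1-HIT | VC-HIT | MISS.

OUTCOME = VC-HIT

0: 0x35 (blk 13, set 1) → MISS  vc=[]
1: 0x34 (blk 13, set 1) → L1-HIT  vc=[]
2: 0x46 (blk 17, set 1) → MISS  vc=[13]
3: 0x44 (blk 17, set 1) → L1-HIT  vc=[13]
4: 0x4b (blk 18, set 2) → MISS  vc=[13]
5: 0x36 (blk 13, set 1) → VC-HIT  vc=[17]
6: 0x46 (blk 17, set 1) → VC-HIT  vc=[13]
7: 0x3a (blk 14, set 2) → MISS  vc=[13, 18]
8: 0x4a (blk 18, set 2) → VC-HIT  vc=[13, 14]
9: 0x37 (blk 13, set 1) → VC-HIT  vc=[17, 14]
10: 0x36 (blk 13, set 1) → L1-HIT  vc=[17, 14]
11: 0x3b (blk 14, set 2) → VC-HIT  vc=[17, 18]
12: 0x69 (blk 26, set 2) → MISS  vc=[17, 18, 14]
13: 0x34 (blk 13, set 1) → L1-HIT  vc=[17, 18, 14]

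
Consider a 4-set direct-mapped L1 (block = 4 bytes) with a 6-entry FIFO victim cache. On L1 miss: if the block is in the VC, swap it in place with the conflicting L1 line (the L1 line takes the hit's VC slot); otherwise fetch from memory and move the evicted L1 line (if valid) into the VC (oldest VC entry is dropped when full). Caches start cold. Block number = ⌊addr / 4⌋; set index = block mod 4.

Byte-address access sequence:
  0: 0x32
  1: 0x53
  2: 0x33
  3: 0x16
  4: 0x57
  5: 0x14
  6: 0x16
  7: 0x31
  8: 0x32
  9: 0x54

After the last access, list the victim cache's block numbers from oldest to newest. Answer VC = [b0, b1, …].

  [0] addr=0x32 blk=12 s=0: MISS | VC []
  [1] addr=0x53 blk=20 s=0: MISS | VC [12]
  [2] addr=0x33 blk=12 s=0: VC-HIT | VC [20]
  [3] addr=0x16 blk=5 s=1: MISS | VC [20]
  [4] addr=0x57 blk=21 s=1: MISS | VC [20, 5]
  [5] addr=0x14 blk=5 s=1: VC-HIT | VC [20, 21]
  [6] addr=0x16 blk=5 s=1: L1-HIT | VC [20, 21]
  [7] addr=0x31 blk=12 s=0: L1-HIT | VC [20, 21]
  [8] addr=0x32 blk=12 s=0: L1-HIT | VC [20, 21]
  [9] addr=0x54 blk=21 s=1: VC-HIT | VC [20, 5]

VC = [20, 5]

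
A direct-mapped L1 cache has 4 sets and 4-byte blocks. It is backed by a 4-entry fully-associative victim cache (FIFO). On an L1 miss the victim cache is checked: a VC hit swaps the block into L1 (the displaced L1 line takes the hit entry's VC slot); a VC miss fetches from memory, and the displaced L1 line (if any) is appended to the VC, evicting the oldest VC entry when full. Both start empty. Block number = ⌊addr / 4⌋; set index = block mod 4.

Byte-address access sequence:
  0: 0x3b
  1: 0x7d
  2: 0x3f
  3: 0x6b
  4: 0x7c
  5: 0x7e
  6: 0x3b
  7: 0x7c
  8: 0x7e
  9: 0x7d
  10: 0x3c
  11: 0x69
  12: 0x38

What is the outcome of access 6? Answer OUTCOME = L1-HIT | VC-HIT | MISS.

#0 0x3b→b14/s2 MISS; vc=[]
#1 0x7d→b31/s3 MISS; vc=[]
#2 0x3f→b15/s3 MISS; vc=[31]
#3 0x6b→b26/s2 MISS; vc=[31,14]
#4 0x7c→b31/s3 VC-HIT; vc=[15,14]
#5 0x7e→b31/s3 L1-HIT; vc=[15,14]
#6 0x3b→b14/s2 VC-HIT; vc=[15,26]
#7 0x7c→b31/s3 L1-HIT; vc=[15,26]
#8 0x7e→b31/s3 L1-HIT; vc=[15,26]
#9 0x7d→b31/s3 L1-HIT; vc=[15,26]
#10 0x3c→b15/s3 VC-HIT; vc=[31,26]
#11 0x69→b26/s2 VC-HIT; vc=[31,14]
#12 0x38→b14/s2 VC-HIT; vc=[31,26]

OUTCOME = VC-HIT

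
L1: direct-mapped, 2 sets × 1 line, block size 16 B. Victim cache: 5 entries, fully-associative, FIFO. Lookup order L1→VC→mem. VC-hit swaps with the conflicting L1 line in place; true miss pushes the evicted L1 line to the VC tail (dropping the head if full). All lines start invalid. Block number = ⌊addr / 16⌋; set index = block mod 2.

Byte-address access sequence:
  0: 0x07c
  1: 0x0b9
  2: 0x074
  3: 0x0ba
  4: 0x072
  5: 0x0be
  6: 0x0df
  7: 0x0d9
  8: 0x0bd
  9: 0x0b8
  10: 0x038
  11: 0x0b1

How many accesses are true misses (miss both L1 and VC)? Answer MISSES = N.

0: 0x7c (blk 7, set 1) → MISS  vc=[]
1: 0xb9 (blk 11, set 1) → MISS  vc=[7]
2: 0x74 (blk 7, set 1) → VC-HIT  vc=[11]
3: 0xba (blk 11, set 1) → VC-HIT  vc=[7]
4: 0x72 (blk 7, set 1) → VC-HIT  vc=[11]
5: 0xbe (blk 11, set 1) → VC-HIT  vc=[7]
6: 0xdf (blk 13, set 1) → MISS  vc=[7, 11]
7: 0xd9 (blk 13, set 1) → L1-HIT  vc=[7, 11]
8: 0xbd (blk 11, set 1) → VC-HIT  vc=[7, 13]
9: 0xb8 (blk 11, set 1) → L1-HIT  vc=[7, 13]
10: 0x38 (blk 3, set 1) → MISS  vc=[7, 13, 11]
11: 0xb1 (blk 11, set 1) → VC-HIT  vc=[7, 13, 3]

MISSES = 4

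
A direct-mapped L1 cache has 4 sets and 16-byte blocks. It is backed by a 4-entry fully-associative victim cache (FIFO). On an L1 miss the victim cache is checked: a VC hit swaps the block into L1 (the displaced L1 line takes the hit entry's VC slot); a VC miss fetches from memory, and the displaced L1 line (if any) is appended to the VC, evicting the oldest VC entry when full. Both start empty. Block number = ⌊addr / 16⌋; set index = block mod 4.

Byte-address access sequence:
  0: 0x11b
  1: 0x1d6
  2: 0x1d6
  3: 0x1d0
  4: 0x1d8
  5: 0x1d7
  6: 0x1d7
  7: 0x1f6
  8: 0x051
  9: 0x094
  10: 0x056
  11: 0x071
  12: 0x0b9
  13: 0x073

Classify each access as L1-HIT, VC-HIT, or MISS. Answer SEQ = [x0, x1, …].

SEQ = [MISS, MISS, L1-HIT, L1-HIT, L1-HIT, L1-HIT, L1-HIT, MISS, MISS, MISS, VC-HIT, MISS, MISS, VC-HIT]

  [0] addr=0x11b blk=17 s=1: MISS | VC []
  [1] addr=0x1d6 blk=29 s=1: MISS | VC [17]
  [2] addr=0x1d6 blk=29 s=1: L1-HIT | VC [17]
  [3] addr=0x1d0 blk=29 s=1: L1-HIT | VC [17]
  [4] addr=0x1d8 blk=29 s=1: L1-HIT | VC [17]
  [5] addr=0x1d7 blk=29 s=1: L1-HIT | VC [17]
  [6] addr=0x1d7 blk=29 s=1: L1-HIT | VC [17]
  [7] addr=0x1f6 blk=31 s=3: MISS | VC [17]
  [8] addr=0x51 blk=5 s=1: MISS | VC [17, 29]
  [9] addr=0x94 blk=9 s=1: MISS | VC [17, 29, 5]
  [10] addr=0x56 blk=5 s=1: VC-HIT | VC [17, 29, 9]
  [11] addr=0x71 blk=7 s=3: MISS | VC [17, 29, 9, 31]
  [12] addr=0xb9 blk=11 s=3: MISS | VC [29, 9, 31, 7]
  [13] addr=0x73 blk=7 s=3: VC-HIT | VC [29, 9, 31, 11]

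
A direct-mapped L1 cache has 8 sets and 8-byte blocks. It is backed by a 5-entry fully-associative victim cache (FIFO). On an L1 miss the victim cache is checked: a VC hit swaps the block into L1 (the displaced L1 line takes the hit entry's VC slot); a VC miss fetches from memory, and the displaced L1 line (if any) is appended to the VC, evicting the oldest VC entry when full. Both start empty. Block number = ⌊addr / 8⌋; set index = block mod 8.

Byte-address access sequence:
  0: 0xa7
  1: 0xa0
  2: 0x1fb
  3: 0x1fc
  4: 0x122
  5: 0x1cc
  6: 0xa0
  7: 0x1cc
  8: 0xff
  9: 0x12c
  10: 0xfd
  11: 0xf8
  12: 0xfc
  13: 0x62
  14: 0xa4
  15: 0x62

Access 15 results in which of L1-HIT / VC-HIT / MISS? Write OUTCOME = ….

OUTCOME = VC-HIT

  [0] addr=0xa7 blk=20 s=4: MISS | VC []
  [1] addr=0xa0 blk=20 s=4: L1-HIT | VC []
  [2] addr=0x1fb blk=63 s=7: MISS | VC []
  [3] addr=0x1fc blk=63 s=7: L1-HIT | VC []
  [4] addr=0x122 blk=36 s=4: MISS | VC [20]
  [5] addr=0x1cc blk=57 s=1: MISS | VC [20]
  [6] addr=0xa0 blk=20 s=4: VC-HIT | VC [36]
  [7] addr=0x1cc blk=57 s=1: L1-HIT | VC [36]
  [8] addr=0xff blk=31 s=7: MISS | VC [36, 63]
  [9] addr=0x12c blk=37 s=5: MISS | VC [36, 63]
  [10] addr=0xfd blk=31 s=7: L1-HIT | VC [36, 63]
  [11] addr=0xf8 blk=31 s=7: L1-HIT | VC [36, 63]
  [12] addr=0xfc blk=31 s=7: L1-HIT | VC [36, 63]
  [13] addr=0x62 blk=12 s=4: MISS | VC [36, 63, 20]
  [14] addr=0xa4 blk=20 s=4: VC-HIT | VC [36, 63, 12]
  [15] addr=0x62 blk=12 s=4: VC-HIT | VC [36, 63, 20]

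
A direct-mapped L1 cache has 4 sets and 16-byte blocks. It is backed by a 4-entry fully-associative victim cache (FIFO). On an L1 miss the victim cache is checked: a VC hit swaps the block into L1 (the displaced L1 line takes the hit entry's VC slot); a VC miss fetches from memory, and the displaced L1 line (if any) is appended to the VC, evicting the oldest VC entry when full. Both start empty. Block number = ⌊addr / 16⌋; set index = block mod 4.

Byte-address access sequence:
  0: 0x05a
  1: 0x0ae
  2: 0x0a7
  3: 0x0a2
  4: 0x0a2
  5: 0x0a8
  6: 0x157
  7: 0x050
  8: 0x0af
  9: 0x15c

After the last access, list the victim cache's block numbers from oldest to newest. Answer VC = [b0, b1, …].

VC = [5]

0: 0x5a (blk 5, set 1) → MISS  vc=[]
1: 0xae (blk 10, set 2) → MISS  vc=[]
2: 0xa7 (blk 10, set 2) → L1-HIT  vc=[]
3: 0xa2 (blk 10, set 2) → L1-HIT  vc=[]
4: 0xa2 (blk 10, set 2) → L1-HIT  vc=[]
5: 0xa8 (blk 10, set 2) → L1-HIT  vc=[]
6: 0x157 (blk 21, set 1) → MISS  vc=[5]
7: 0x50 (blk 5, set 1) → VC-HIT  vc=[21]
8: 0xaf (blk 10, set 2) → L1-HIT  vc=[21]
9: 0x15c (blk 21, set 1) → VC-HIT  vc=[5]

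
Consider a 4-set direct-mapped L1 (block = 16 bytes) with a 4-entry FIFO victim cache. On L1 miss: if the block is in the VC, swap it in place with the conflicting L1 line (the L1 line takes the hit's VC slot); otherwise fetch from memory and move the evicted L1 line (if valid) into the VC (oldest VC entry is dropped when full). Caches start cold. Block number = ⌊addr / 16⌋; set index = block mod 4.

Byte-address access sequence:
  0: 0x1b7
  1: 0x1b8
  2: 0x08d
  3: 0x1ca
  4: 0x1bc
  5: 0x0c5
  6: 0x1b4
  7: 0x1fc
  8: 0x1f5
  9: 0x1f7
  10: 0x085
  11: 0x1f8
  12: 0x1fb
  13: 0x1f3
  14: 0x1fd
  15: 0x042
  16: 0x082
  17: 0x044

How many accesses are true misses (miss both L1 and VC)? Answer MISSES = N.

  [0] addr=0x1b7 blk=27 s=3: MISS | VC []
  [1] addr=0x1b8 blk=27 s=3: L1-HIT | VC []
  [2] addr=0x8d blk=8 s=0: MISS | VC []
  [3] addr=0x1ca blk=28 s=0: MISS | VC [8]
  [4] addr=0x1bc blk=27 s=3: L1-HIT | VC [8]
  [5] addr=0xc5 blk=12 s=0: MISS | VC [8, 28]
  [6] addr=0x1b4 blk=27 s=3: L1-HIT | VC [8, 28]
  [7] addr=0x1fc blk=31 s=3: MISS | VC [8, 28, 27]
  [8] addr=0x1f5 blk=31 s=3: L1-HIT | VC [8, 28, 27]
  [9] addr=0x1f7 blk=31 s=3: L1-HIT | VC [8, 28, 27]
  [10] addr=0x85 blk=8 s=0: VC-HIT | VC [12, 28, 27]
  [11] addr=0x1f8 blk=31 s=3: L1-HIT | VC [12, 28, 27]
  [12] addr=0x1fb blk=31 s=3: L1-HIT | VC [12, 28, 27]
  [13] addr=0x1f3 blk=31 s=3: L1-HIT | VC [12, 28, 27]
  [14] addr=0x1fd blk=31 s=3: L1-HIT | VC [12, 28, 27]
  [15] addr=0x42 blk=4 s=0: MISS | VC [12, 28, 27, 8]
  [16] addr=0x82 blk=8 s=0: VC-HIT | VC [12, 28, 27, 4]
  [17] addr=0x44 blk=4 s=0: VC-HIT | VC [12, 28, 27, 8]

MISSES = 6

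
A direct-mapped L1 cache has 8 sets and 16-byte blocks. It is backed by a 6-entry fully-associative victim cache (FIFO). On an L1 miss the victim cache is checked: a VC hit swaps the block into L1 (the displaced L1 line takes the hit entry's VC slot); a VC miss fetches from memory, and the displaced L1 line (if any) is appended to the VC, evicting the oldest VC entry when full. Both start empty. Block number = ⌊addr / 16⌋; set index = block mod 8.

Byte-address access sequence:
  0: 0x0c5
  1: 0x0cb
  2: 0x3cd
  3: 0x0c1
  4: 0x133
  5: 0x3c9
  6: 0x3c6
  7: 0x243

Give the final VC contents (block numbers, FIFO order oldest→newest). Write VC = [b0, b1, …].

0: 0xc5 (blk 12, set 4) → MISS  vc=[]
1: 0xcb (blk 12, set 4) → L1-HIT  vc=[]
2: 0x3cd (blk 60, set 4) → MISS  vc=[12]
3: 0xc1 (blk 12, set 4) → VC-HIT  vc=[60]
4: 0x133 (blk 19, set 3) → MISS  vc=[60]
5: 0x3c9 (blk 60, set 4) → VC-HIT  vc=[12]
6: 0x3c6 (blk 60, set 4) → L1-HIT  vc=[12]
7: 0x243 (blk 36, set 4) → MISS  vc=[12, 60]

VC = [12, 60]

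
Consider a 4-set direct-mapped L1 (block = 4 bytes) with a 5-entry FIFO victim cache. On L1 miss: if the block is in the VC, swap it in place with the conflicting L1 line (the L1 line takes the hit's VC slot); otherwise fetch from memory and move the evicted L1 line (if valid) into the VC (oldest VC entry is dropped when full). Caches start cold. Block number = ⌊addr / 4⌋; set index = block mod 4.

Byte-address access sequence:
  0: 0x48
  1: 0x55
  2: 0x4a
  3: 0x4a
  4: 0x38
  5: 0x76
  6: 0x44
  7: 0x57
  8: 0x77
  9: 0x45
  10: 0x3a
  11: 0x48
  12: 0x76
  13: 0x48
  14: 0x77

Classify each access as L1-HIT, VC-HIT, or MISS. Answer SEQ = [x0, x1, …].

#0 0x48→b18/s2 MISS; vc=[]
#1 0x55→b21/s1 MISS; vc=[]
#2 0x4a→b18/s2 L1-HIT; vc=[]
#3 0x4a→b18/s2 L1-HIT; vc=[]
#4 0x38→b14/s2 MISS; vc=[18]
#5 0x76→b29/s1 MISS; vc=[18,21]
#6 0x44→b17/s1 MISS; vc=[18,21,29]
#7 0x57→b21/s1 VC-HIT; vc=[18,17,29]
#8 0x77→b29/s1 VC-HIT; vc=[18,17,21]
#9 0x45→b17/s1 VC-HIT; vc=[18,29,21]
#10 0x3a→b14/s2 L1-HIT; vc=[18,29,21]
#11 0x48→b18/s2 VC-HIT; vc=[14,29,21]
#12 0x76→b29/s1 VC-HIT; vc=[14,17,21]
#13 0x48→b18/s2 L1-HIT; vc=[14,17,21]
#14 0x77→b29/s1 L1-HIT; vc=[14,17,21]

SEQ = [MISS, MISS, L1-HIT, L1-HIT, MISS, MISS, MISS, VC-HIT, VC-HIT, VC-HIT, L1-HIT, VC-HIT, VC-HIT, L1-HIT, L1-HIT]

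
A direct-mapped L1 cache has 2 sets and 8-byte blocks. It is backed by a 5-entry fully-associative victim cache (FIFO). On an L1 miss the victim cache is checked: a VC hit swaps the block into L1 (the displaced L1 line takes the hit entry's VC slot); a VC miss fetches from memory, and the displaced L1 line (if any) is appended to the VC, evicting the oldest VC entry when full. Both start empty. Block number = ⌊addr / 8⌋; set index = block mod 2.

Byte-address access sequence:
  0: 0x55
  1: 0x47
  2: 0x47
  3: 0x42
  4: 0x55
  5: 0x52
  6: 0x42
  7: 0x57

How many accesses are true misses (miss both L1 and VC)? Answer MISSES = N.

MISSES = 2

  [0] addr=0x55 blk=10 s=0: MISS | VC []
  [1] addr=0x47 blk=8 s=0: MISS | VC [10]
  [2] addr=0x47 blk=8 s=0: L1-HIT | VC [10]
  [3] addr=0x42 blk=8 s=0: L1-HIT | VC [10]
  [4] addr=0x55 blk=10 s=0: VC-HIT | VC [8]
  [5] addr=0x52 blk=10 s=0: L1-HIT | VC [8]
  [6] addr=0x42 blk=8 s=0: VC-HIT | VC [10]
  [7] addr=0x57 blk=10 s=0: VC-HIT | VC [8]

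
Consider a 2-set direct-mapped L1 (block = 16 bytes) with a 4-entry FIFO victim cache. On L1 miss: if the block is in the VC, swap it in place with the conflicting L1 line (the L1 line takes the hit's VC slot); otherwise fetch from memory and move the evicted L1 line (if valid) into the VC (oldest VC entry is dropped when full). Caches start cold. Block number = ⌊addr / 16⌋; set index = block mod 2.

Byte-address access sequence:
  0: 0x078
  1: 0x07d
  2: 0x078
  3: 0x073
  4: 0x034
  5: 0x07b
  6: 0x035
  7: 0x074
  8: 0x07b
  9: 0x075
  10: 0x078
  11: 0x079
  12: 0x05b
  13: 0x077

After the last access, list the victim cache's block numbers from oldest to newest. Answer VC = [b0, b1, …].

VC = [3, 5]

  [0] addr=0x78 blk=7 s=1: MISS | VC []
  [1] addr=0x7d blk=7 s=1: L1-HIT | VC []
  [2] addr=0x78 blk=7 s=1: L1-HIT | VC []
  [3] addr=0x73 blk=7 s=1: L1-HIT | VC []
  [4] addr=0x34 blk=3 s=1: MISS | VC [7]
  [5] addr=0x7b blk=7 s=1: VC-HIT | VC [3]
  [6] addr=0x35 blk=3 s=1: VC-HIT | VC [7]
  [7] addr=0x74 blk=7 s=1: VC-HIT | VC [3]
  [8] addr=0x7b blk=7 s=1: L1-HIT | VC [3]
  [9] addr=0x75 blk=7 s=1: L1-HIT | VC [3]
  [10] addr=0x78 blk=7 s=1: L1-HIT | VC [3]
  [11] addr=0x79 blk=7 s=1: L1-HIT | VC [3]
  [12] addr=0x5b blk=5 s=1: MISS | VC [3, 7]
  [13] addr=0x77 blk=7 s=1: VC-HIT | VC [3, 5]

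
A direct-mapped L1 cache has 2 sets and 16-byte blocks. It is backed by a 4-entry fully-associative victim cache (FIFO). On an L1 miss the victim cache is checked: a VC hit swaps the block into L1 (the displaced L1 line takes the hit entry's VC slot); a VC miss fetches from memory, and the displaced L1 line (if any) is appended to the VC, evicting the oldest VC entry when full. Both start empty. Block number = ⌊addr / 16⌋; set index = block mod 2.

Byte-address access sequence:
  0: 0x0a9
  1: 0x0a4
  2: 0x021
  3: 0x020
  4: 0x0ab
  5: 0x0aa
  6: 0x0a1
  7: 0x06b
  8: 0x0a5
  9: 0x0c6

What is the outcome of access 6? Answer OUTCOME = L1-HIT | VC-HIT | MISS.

OUTCOME = L1-HIT

0: 0xa9 (blk 10, set 0) → MISS  vc=[]
1: 0xa4 (blk 10, set 0) → L1-HIT  vc=[]
2: 0x21 (blk 2, set 0) → MISS  vc=[10]
3: 0x20 (blk 2, set 0) → L1-HIT  vc=[10]
4: 0xab (blk 10, set 0) → VC-HIT  vc=[2]
5: 0xaa (blk 10, set 0) → L1-HIT  vc=[2]
6: 0xa1 (blk 10, set 0) → L1-HIT  vc=[2]
7: 0x6b (blk 6, set 0) → MISS  vc=[2, 10]
8: 0xa5 (blk 10, set 0) → VC-HIT  vc=[2, 6]
9: 0xc6 (blk 12, set 0) → MISS  vc=[2, 6, 10]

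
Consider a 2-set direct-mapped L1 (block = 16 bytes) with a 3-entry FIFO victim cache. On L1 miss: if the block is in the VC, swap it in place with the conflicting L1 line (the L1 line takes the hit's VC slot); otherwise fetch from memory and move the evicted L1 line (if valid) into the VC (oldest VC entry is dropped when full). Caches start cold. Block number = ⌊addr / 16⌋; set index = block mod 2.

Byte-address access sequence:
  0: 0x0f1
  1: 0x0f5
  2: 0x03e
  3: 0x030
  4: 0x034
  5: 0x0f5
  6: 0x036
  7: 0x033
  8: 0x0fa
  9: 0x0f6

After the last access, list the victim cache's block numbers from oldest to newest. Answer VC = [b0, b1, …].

#0 0xf1→b15/s1 MISS; vc=[]
#1 0xf5→b15/s1 L1-HIT; vc=[]
#2 0x3e→b3/s1 MISS; vc=[15]
#3 0x30→b3/s1 L1-HIT; vc=[15]
#4 0x34→b3/s1 L1-HIT; vc=[15]
#5 0xf5→b15/s1 VC-HIT; vc=[3]
#6 0x36→b3/s1 VC-HIT; vc=[15]
#7 0x33→b3/s1 L1-HIT; vc=[15]
#8 0xfa→b15/s1 VC-HIT; vc=[3]
#9 0xf6→b15/s1 L1-HIT; vc=[3]

VC = [3]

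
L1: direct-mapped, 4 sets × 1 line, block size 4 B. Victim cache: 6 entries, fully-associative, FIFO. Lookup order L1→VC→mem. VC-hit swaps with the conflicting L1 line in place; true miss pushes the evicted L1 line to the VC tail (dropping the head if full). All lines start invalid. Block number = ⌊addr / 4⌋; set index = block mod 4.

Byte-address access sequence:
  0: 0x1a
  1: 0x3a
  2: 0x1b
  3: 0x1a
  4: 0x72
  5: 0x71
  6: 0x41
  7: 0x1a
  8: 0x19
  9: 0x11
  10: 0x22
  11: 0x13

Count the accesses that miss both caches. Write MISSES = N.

MISSES = 6

0: 0x1a (blk 6, set 2) → MISS  vc=[]
1: 0x3a (blk 14, set 2) → MISS  vc=[6]
2: 0x1b (blk 6, set 2) → VC-HIT  vc=[14]
3: 0x1a (blk 6, set 2) → L1-HIT  vc=[14]
4: 0x72 (blk 28, set 0) → MISS  vc=[14]
5: 0x71 (blk 28, set 0) → L1-HIT  vc=[14]
6: 0x41 (blk 16, set 0) → MISS  vc=[14, 28]
7: 0x1a (blk 6, set 2) → L1-HIT  vc=[14, 28]
8: 0x19 (blk 6, set 2) → L1-HIT  vc=[14, 28]
9: 0x11 (blk 4, set 0) → MISS  vc=[14, 28, 16]
10: 0x22 (blk 8, set 0) → MISS  vc=[14, 28, 16, 4]
11: 0x13 (blk 4, set 0) → VC-HIT  vc=[14, 28, 16, 8]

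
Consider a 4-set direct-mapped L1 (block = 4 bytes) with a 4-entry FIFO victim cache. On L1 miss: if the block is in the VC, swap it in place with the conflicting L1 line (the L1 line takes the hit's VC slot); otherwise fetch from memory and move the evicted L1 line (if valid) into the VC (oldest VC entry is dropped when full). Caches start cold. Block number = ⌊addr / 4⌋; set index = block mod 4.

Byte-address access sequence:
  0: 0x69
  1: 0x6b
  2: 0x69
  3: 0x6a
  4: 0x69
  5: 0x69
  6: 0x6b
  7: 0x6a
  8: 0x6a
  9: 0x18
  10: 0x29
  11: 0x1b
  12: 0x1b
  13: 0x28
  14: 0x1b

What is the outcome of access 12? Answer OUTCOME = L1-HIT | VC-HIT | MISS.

0: 0x69 (blk 26, set 2) → MISS  vc=[]
1: 0x6b (blk 26, set 2) → L1-HIT  vc=[]
2: 0x69 (blk 26, set 2) → L1-HIT  vc=[]
3: 0x6a (blk 26, set 2) → L1-HIT  vc=[]
4: 0x69 (blk 26, set 2) → L1-HIT  vc=[]
5: 0x69 (blk 26, set 2) → L1-HIT  vc=[]
6: 0x6b (blk 26, set 2) → L1-HIT  vc=[]
7: 0x6a (blk 26, set 2) → L1-HIT  vc=[]
8: 0x6a (blk 26, set 2) → L1-HIT  vc=[]
9: 0x18 (blk 6, set 2) → MISS  vc=[26]
10: 0x29 (blk 10, set 2) → MISS  vc=[26, 6]
11: 0x1b (blk 6, set 2) → VC-HIT  vc=[26, 10]
12: 0x1b (blk 6, set 2) → L1-HIT  vc=[26, 10]
13: 0x28 (blk 10, set 2) → VC-HIT  vc=[26, 6]
14: 0x1b (blk 6, set 2) → VC-HIT  vc=[26, 10]

OUTCOME = L1-HIT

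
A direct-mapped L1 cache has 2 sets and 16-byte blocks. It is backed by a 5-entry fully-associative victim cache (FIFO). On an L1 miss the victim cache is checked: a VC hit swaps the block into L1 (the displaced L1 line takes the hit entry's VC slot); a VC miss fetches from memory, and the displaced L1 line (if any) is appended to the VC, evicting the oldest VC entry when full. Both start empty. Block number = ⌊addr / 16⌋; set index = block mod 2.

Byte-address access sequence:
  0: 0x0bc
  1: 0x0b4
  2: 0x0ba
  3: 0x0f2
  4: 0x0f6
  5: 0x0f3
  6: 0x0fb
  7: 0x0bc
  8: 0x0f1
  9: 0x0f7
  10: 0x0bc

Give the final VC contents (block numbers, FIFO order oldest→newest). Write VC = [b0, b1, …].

  [0] addr=0xbc blk=11 s=1: MISS | VC []
  [1] addr=0xb4 blk=11 s=1: L1-HIT | VC []
  [2] addr=0xba blk=11 s=1: L1-HIT | VC []
  [3] addr=0xf2 blk=15 s=1: MISS | VC [11]
  [4] addr=0xf6 blk=15 s=1: L1-HIT | VC [11]
  [5] addr=0xf3 blk=15 s=1: L1-HIT | VC [11]
  [6] addr=0xfb blk=15 s=1: L1-HIT | VC [11]
  [7] addr=0xbc blk=11 s=1: VC-HIT | VC [15]
  [8] addr=0xf1 blk=15 s=1: VC-HIT | VC [11]
  [9] addr=0xf7 blk=15 s=1: L1-HIT | VC [11]
  [10] addr=0xbc blk=11 s=1: VC-HIT | VC [15]

VC = [15]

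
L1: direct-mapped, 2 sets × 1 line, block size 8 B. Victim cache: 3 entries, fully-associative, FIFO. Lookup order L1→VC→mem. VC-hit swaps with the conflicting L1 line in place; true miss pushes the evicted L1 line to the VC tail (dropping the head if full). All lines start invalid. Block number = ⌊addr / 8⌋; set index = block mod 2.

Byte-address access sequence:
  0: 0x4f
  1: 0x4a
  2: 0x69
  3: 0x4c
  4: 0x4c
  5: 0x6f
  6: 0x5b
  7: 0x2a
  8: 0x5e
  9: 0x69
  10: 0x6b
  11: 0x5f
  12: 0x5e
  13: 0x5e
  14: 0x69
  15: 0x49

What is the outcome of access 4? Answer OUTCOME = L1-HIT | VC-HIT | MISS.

OUTCOME = L1-HIT

  [0] addr=0x4f blk=9 s=1: MISS | VC []
  [1] addr=0x4a blk=9 s=1: L1-HIT | VC []
  [2] addr=0x69 blk=13 s=1: MISS | VC [9]
  [3] addr=0x4c blk=9 s=1: VC-HIT | VC [13]
  [4] addr=0x4c blk=9 s=1: L1-HIT | VC [13]
  [5] addr=0x6f blk=13 s=1: VC-HIT | VC [9]
  [6] addr=0x5b blk=11 s=1: MISS | VC [9, 13]
  [7] addr=0x2a blk=5 s=1: MISS | VC [9, 13, 11]
  [8] addr=0x5e blk=11 s=1: VC-HIT | VC [9, 13, 5]
  [9] addr=0x69 blk=13 s=1: VC-HIT | VC [9, 11, 5]
  [10] addr=0x6b blk=13 s=1: L1-HIT | VC [9, 11, 5]
  [11] addr=0x5f blk=11 s=1: VC-HIT | VC [9, 13, 5]
  [12] addr=0x5e blk=11 s=1: L1-HIT | VC [9, 13, 5]
  [13] addr=0x5e blk=11 s=1: L1-HIT | VC [9, 13, 5]
  [14] addr=0x69 blk=13 s=1: VC-HIT | VC [9, 11, 5]
  [15] addr=0x49 blk=9 s=1: VC-HIT | VC [13, 11, 5]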